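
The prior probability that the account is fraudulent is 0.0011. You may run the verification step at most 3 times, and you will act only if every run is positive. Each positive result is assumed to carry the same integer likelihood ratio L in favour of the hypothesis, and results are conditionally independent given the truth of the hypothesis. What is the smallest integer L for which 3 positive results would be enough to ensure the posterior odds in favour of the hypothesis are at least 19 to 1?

Prior odds = 0.0011/0.9989 = 11/9989.
Target odds = 19.
Need L³ ≥ 19 ÷ (11/9989) = 189791/11.
25³ = 15625 < 189791/11 ≤ 17576 = 26³, so L = 26.

26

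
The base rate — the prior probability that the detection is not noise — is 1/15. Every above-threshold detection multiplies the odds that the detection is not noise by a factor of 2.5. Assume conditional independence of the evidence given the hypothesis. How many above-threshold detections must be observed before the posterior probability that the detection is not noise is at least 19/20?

7

Prior odds: (1/15) ÷ (14/15) = 1/14.
Likelihood ratio per above-threshold detection = 2.5.
Target odds: 0.95 ÷ 0.05 = 19.
Require 2.5ⁿ ≥ 19 ÷ (1/14) = 266.
2.5⁶ = 244.140625 falls short of 266 but 2.5⁷ = 610.3515625 reaches it, so n = 7.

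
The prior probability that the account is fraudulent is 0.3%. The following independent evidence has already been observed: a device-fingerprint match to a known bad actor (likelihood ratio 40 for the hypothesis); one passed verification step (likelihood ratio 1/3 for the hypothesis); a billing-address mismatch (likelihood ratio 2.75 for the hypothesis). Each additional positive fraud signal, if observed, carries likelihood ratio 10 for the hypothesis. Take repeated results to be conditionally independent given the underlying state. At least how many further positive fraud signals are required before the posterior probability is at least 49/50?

3

Prior odds = 0.003/0.997 = 3/997.
Combined Bayes factor of the evidence already in hand = 40 × (1/3) × 2.75 = 110/3.
Odds after that evidence = (3/997) × 110/3 = 110/997.
Target odds = 0.98/0.02 = 49.
Need 10ⁿ ≥ 49 ÷ (110/997) = 48853/110.
10² = 100 falls short of 48853/110 but 10³ = 1000 reaches it, so n = 3.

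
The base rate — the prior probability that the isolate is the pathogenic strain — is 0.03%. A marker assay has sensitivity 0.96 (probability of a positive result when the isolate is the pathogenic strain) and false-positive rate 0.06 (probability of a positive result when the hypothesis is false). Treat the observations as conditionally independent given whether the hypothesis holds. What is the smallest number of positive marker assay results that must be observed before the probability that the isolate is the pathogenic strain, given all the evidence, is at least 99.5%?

Prior odds: 0.0003 ÷ 0.9997 = 3/9997.
Likelihood ratio of a positive result = 0.96/0.06 = 16.
Target odds: 0.995 ÷ 0.005 = 199.
Require 16ⁿ ≥ 199 ÷ (3/9997) = 1989403/3.
16⁴ = 65536 falls short of 1989403/3 but 16⁵ = 1048576 reaches it, so n = 5.

5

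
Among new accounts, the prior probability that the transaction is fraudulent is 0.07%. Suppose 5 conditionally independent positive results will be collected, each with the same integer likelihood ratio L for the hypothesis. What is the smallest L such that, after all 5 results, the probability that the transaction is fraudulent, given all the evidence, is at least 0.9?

7

Prior odds = 0.0007/0.9993 = 7/9993.
Target odds = 0.9/0.1 = 9.
Need L⁵ ≥ 9 ÷ (7/9993) = 89937/7.
6⁵ = 7776 < 89937/7 ≤ 16807 = 7⁵, so L = 7.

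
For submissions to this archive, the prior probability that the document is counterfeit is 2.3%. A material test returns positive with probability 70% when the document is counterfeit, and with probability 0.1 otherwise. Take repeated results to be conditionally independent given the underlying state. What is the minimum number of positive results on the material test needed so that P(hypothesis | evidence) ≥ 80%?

Prior odds: 0.023 ÷ 0.977 = 23/977.
Likelihood ratio of a positive result = 0.7/0.1 = 7.
Target odds: 0.8 ÷ 0.2 = 4.
Need (23/977) × 7ⁿ ≥ 4, i.e. 7ⁿ ≥ 3908/23.
7² = 49 falls short of 3908/23 but 7³ = 343 reaches it, so n = 3.

3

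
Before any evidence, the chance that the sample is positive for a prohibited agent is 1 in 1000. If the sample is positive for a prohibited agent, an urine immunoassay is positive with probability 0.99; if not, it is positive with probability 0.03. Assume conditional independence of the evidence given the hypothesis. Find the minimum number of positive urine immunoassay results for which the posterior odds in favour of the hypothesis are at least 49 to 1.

4

Prior odds: 0.001 ÷ 0.999 = 1/999.
Likelihood ratio of a positive = 0.99/0.03 = 33.
Target odds = 49.
Need (1/999) × 33ⁿ ≥ 49, i.e. 33ⁿ ≥ 48951.
33³ = 35937 falls short of 48951 but 33⁴ = 1185921 reaches it, so n = 4.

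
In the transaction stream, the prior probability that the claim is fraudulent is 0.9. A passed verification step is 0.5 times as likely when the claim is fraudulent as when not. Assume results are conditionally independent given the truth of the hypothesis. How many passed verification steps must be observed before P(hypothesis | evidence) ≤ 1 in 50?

9

Prior odds = 0.9/0.1 = 9.
Likelihood ratio per passed verification step = 0.5.
Target posterior odds = 0.02/0.98 = 1/49.
Need 9 × 0.5ⁿ ≤ 1/49, i.e. 0.5ⁿ ≤ 1/441.
0.5⁸ = 0.00390625 is still above 1/441 but 0.5⁹ = 0.001953125 is at or below it, so n = 9.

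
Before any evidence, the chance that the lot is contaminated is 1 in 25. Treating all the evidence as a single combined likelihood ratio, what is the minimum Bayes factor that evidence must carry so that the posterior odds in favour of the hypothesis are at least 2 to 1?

48

Prior odds = 0.04/0.96 = 1/24.
Target odds = 2.
Required Bayes factor = 2 ÷ (1/24) = 48.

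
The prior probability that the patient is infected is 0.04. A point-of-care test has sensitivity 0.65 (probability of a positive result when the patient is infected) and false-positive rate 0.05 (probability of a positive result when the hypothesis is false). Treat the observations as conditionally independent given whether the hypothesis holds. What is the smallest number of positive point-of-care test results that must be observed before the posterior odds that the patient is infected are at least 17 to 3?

Prior odds = 0.04/0.96 = 1/24.
Likelihood ratio of a positive result = 0.65/0.05 = 13.
Target odds = 17/3.
Need (1/24) × 13ⁿ ≥ 17/3, i.e. 13ⁿ ≥ 136.
13¹ = 13 falls short of 136 but 13² = 169 reaches it, so n = 2.

2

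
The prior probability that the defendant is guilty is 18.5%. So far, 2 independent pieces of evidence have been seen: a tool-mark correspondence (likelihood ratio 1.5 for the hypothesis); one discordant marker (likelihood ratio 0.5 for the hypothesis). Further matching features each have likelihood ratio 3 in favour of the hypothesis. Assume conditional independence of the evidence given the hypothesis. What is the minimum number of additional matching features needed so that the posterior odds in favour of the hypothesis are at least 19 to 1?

Prior odds = 0.185/0.815 = 37/163.
Combined Bayes factor of the evidence already in hand = 1.5 × 0.5 = 0.75.
Odds after that evidence = (37/163) × 0.75 = 111/652.
Target odds = 19.
Need 3ⁿ ≥ 19 ÷ (111/652) = 12388/111.
3⁴ = 81 falls short of 12388/111 but 3⁵ = 243 reaches it, so n = 5.

5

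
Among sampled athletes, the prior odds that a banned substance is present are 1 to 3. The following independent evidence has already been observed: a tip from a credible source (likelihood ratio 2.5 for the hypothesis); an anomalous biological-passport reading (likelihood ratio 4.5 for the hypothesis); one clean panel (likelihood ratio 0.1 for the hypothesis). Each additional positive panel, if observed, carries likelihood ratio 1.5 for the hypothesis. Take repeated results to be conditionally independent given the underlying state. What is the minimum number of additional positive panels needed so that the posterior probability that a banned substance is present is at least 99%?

14

Prior odds = 1/3.
Combined Bayes factor of the evidence already in hand = 2.5 × 4.5 × 0.1 = 1.125.
Odds after that evidence = (1/3) × 1.125 = 0.375.
Target odds = 0.99/0.01 = 99.
Need 1.5ⁿ ≥ 99 ÷ 0.375 = 264.
1.5¹³ = 1594323/8192 falls short of 264 but 1.5¹⁴ = 4782969/16384 reaches it, so n = 14.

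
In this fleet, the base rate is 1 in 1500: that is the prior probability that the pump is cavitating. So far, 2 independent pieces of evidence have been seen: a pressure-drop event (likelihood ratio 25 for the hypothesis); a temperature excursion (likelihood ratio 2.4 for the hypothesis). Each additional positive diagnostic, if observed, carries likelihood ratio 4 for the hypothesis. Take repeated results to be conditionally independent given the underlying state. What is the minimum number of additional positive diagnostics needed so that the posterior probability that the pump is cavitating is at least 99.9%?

Prior odds = (1/1500)/(1499/1500) = 1/1499.
Combined Bayes factor of the evidence already in hand = 25 × 2.4 = 60.
Odds after that evidence = (1/1499) × 60 = 60/1499.
Target odds = 0.999/0.001 = 999.
Need 4ⁿ ≥ 999 ÷ (60/1499) = 24958.35.
4⁷ = 16384 falls short of 24958.35 but 4⁸ = 65536 reaches it, so n = 8.

8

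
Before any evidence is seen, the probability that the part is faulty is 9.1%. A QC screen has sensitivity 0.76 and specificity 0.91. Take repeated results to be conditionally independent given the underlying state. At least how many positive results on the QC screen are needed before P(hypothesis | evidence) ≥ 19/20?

Prior odds = 0.091/0.909 = 91/909.
False-positive rate = 1 − 0.91 = 0.09; likelihood ratio of a positive = 0.76/0.09 = 76/9.
Target posterior odds = 0.95/0.05 = 19.
Require (76/9)ⁿ ≥ 19 ÷ (91/909) = 17271/91.
(76/9)² = 5776/81 falls short of 17271/91 but (76/9)³ = 438976/729 reaches it, so n = 3.

3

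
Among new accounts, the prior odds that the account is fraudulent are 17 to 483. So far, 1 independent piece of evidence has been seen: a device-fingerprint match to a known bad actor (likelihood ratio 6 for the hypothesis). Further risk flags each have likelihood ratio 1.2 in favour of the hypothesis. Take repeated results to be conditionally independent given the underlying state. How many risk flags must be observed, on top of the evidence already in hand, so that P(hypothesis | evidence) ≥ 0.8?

Prior odds = 17/483.
Bayes factor of the evidence already in hand = 6.
Odds after that evidence = (17/483) × 6 = 34/161.
Target odds = 0.8/0.2 = 4.
Need 1.2ⁿ ≥ 4 ÷ (34/161) = 322/17.
1.2¹⁶ ≈18.4884 falls short of 322/17 but 1.2¹⁷ ≈22.1861 reaches it, so n = 17.

17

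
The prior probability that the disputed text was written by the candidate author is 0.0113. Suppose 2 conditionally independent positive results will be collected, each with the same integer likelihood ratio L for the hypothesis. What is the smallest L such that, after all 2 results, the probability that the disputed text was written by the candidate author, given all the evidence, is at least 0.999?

Prior odds = 0.0113/0.9887 = 113/9887.
Target odds = 0.999/0.001 = 999.
Need L² ≥ 999 ÷ (113/9887) = 9877113/113.
295² = 87025 < 9877113/113 ≤ 87616 = 296², so L = 296.

296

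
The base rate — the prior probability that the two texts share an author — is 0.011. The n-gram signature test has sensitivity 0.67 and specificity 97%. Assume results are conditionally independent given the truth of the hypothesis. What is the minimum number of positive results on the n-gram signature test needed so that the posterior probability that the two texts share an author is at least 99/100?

Prior odds: 0.011 ÷ 0.989 = 11/989.
False-positive rate = 1 − 0.97 = 0.03; likelihood ratio of a positive = 0.67/0.03 = 67/3.
Target posterior odds = 0.99/0.01 = 99.
Require (67/3)ⁿ ≥ 99 ÷ (11/989) = 8901.
(67/3)² = 4489/9 falls short of 8901 but (67/3)³ = 300763/27 reaches it, so n = 3.

3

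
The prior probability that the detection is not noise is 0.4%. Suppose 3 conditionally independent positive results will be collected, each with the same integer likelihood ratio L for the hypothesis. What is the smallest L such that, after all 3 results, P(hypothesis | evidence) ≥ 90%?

Prior odds = 0.004/0.996 = 1/249.
Target odds = 0.9/0.1 = 9.
Need L³ ≥ 9 ÷ (1/249) = 2241.
13³ = 2197 < 2241 ≤ 2744 = 14³, so L = 14.

14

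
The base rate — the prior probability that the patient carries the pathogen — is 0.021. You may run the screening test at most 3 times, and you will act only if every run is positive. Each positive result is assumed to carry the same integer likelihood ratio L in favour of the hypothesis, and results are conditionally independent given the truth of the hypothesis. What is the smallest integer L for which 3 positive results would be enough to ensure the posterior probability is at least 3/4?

Prior odds = 0.021/0.979 = 21/979.
Target odds = 0.75/0.25 = 3.
Need L³ ≥ 3 ÷ (21/979) = 979/7.
5³ = 125 < 979/7 ≤ 216 = 6³, so L = 6.

6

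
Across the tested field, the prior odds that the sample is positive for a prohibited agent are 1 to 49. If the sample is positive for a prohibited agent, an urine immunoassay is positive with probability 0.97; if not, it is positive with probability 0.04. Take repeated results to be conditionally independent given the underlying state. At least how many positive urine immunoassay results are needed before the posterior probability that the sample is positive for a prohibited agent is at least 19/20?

3

Prior odds = 1/49.
Likelihood ratio of a positive = 0.97/0.04 = 24.25.
Target posterior odds = 0.95/0.05 = 19.
Need (1/49) × 24.25ⁿ ≥ 19, i.e. 24.25ⁿ ≥ 931.
24.25² = 588.0625 falls short of 931 but 24.25³ = 912673/64 reaches it, so n = 3.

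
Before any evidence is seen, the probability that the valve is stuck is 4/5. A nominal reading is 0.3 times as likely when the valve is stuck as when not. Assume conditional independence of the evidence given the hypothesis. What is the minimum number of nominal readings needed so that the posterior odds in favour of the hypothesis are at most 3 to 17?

3

Prior odds: 0.8 ÷ 0.2 = 4.
Likelihood ratio per nominal reading = 0.3.
Target odds = 3/17.
Need 4 × 0.3ⁿ ≤ 3/17, i.e. 0.3ⁿ ≤ 3/68.
0.3² = 0.09 is still above 3/68 but 0.3³ = 0.027 is at or below it, so n = 3.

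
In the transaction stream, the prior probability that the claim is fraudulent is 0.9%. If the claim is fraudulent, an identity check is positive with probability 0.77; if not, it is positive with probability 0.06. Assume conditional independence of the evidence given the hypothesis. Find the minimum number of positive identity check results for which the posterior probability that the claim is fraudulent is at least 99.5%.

Prior odds = 0.009/0.991 = 9/991.
Likelihood ratio of a positive = 0.77/0.06 = 77/6.
Target odds: 0.995 ÷ 0.005 = 199.
Require (77/6)ⁿ ≥ 199 ÷ (9/991) = 197209/9.
(77/6)³ = 456533/216 falls short of 197209/9 but (77/6)⁴ = 35153041/1296 reaches it, so n = 4.

4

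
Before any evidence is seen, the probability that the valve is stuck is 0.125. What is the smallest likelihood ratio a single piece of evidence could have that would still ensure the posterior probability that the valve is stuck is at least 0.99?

693

Prior odds = 0.125/0.875 = 1/7.
Target odds = 0.99/0.01 = 99.
Required Bayes factor = 99 ÷ (1/7) = 693.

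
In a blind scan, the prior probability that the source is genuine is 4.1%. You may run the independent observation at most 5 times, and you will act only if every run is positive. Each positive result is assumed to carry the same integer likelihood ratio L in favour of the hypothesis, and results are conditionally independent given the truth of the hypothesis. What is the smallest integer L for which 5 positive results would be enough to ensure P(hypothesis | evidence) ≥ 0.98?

5

Prior odds = 0.041/0.959 = 41/959.
Target odds = 0.98/0.02 = 49.
Need L⁵ ≥ 49 ÷ (41/959) = 46991/41.
4⁵ = 1024 < 46991/41 ≤ 3125 = 5⁵, so L = 5.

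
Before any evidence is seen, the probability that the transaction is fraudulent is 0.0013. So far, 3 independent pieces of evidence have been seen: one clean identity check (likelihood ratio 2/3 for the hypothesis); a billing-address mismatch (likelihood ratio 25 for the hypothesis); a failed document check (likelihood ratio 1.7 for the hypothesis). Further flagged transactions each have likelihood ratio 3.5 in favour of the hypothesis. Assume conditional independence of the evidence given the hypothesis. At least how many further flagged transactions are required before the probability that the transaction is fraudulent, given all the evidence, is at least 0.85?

Prior odds = 0.0013/0.9987 = 13/9987.
Combined Bayes factor of the evidence already in hand = (2/3) × 25 × 1.7 = 85/3.
Odds after that evidence = (13/9987) × 85/3 = 1105/29961.
Target odds = 0.85/0.15 = 17/3.
Need 3.5ⁿ ≥ 17/3 ÷ (1105/29961) = 9987/65.
3.5⁴ = 150.0625 falls short of 9987/65 but 3.5⁵ = 525.21875 reaches it, so n = 5.

5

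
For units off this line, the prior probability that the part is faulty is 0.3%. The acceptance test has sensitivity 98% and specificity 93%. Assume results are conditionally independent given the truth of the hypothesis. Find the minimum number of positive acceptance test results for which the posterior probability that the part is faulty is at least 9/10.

Prior odds = 0.003/0.997 = 3/997.
False-positive rate = 1 − 0.93 = 0.07; likelihood ratio of a positive = 0.98/0.07 = 14.
Target odds: 0.9 ÷ 0.1 = 9.
Require 14ⁿ ≥ 9 ÷ (3/997) = 2991.
14³ = 2744 falls short of 2991 but 14⁴ = 38416 reaches it, so n = 4.

4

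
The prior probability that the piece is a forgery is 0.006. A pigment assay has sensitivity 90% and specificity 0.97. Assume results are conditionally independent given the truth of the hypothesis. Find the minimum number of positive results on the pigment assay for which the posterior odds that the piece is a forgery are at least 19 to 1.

3

Prior odds: 0.006 ÷ 0.994 = 3/497.
False-positive rate = 1 − 0.97 = 0.03; likelihood ratio of a positive = 0.9/0.03 = 30.
Target odds = 19.
Require 30ⁿ ≥ 19 ÷ (3/497) = 9443/3.
30² = 900 falls short of 9443/3 but 30³ = 27000 reaches it, so n = 3.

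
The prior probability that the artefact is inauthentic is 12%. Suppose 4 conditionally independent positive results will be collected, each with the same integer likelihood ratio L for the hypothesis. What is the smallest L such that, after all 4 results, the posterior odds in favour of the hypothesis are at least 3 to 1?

Prior odds = 0.12/0.88 = 3/22.
Target odds = 3.
Need L⁴ ≥ 3 ÷ (3/22) = 22.
2⁴ = 16 < 22 ≤ 81 = 3⁴, so L = 3.

3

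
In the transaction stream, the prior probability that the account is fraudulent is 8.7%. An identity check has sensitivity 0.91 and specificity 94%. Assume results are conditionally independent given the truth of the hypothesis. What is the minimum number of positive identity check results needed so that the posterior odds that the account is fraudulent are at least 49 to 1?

3

Prior odds = 0.087/0.913 = 87/913.
False-positive rate = 1 − 0.94 = 0.06; likelihood ratio of a positive = 0.91/0.06 = 91/6.
Target odds = 49.
Need (87/913) × (91/6)ⁿ ≥ 49, i.e. (91/6)ⁿ ≥ 44737/87.
(91/6)² = 8281/36 falls short of 44737/87 but (91/6)³ = 753571/216 reaches it, so n = 3.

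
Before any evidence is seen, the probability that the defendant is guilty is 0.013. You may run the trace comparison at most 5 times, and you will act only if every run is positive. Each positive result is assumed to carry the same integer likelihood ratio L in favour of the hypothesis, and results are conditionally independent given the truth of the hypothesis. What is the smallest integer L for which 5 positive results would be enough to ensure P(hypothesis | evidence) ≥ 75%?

Prior odds = 0.013/0.987 = 13/987.
Target odds = 0.75/0.25 = 3.
Need L⁵ ≥ 3 ÷ (13/987) = 2961/13.
2⁵ = 32 < 2961/13 ≤ 243 = 3⁵, so L = 3.

3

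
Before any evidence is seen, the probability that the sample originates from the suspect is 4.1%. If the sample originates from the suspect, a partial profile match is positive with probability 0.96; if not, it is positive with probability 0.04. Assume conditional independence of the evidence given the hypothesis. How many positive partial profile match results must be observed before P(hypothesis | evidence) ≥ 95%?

Prior odds: 0.041 ÷ 0.959 = 41/959.
Likelihood ratio of a positive = 0.96/0.04 = 24.
Target posterior odds = 0.95/0.05 = 19.
Need (41/959) × 24ⁿ ≥ 19, i.e. 24ⁿ ≥ 18221/41.
24¹ = 24 falls short of 18221/41 but 24² = 576 reaches it, so n = 2.

2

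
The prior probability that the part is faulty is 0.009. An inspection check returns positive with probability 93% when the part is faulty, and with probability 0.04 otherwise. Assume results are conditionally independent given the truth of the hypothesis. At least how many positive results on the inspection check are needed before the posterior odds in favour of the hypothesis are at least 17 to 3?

Prior odds = 0.009/0.991 = 9/991.
Likelihood ratio of a positive result = 0.93/0.04 = 23.25.
Target odds = 17/3.
Require 23.25ⁿ ≥ 17/3 ÷ (9/991) = 16847/27.
23.25² = 540.5625 falls short of 16847/27 but 23.25³ = 804357/64 reaches it, so n = 3.

3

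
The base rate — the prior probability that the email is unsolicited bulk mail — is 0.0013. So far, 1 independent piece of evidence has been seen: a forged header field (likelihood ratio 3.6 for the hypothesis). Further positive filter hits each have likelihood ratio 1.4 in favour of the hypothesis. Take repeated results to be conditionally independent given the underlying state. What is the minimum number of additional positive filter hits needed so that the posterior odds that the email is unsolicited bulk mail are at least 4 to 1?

21

Prior odds = 0.0013/0.9987 = 13/9987.
Bayes factor of the evidence already in hand = 3.6.
Odds after that evidence = (13/9987) × 3.6 = 78/16645.
Target odds = 4.
Need 1.4ⁿ ≥ 4 ÷ (78/16645) = 33290/39.
1.4²⁰ ≈836.683 falls short of 33290/39 but 1.4²¹ ≈1171.36 reaches it, so n = 21.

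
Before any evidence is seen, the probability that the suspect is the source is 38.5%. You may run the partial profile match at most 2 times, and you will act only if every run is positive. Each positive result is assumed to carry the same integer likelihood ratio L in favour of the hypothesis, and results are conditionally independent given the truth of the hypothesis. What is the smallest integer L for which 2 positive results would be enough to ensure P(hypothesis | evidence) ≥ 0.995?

18

Prior odds = 0.385/0.615 = 77/123.
Target odds = 0.995/0.005 = 199.
Need L² ≥ 199 ÷ (77/123) = 24477/77.
17² = 289 < 24477/77 ≤ 324 = 18², so L = 18.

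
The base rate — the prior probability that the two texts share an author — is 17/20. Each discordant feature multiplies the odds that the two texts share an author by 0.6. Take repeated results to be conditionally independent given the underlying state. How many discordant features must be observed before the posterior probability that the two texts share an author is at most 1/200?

Prior odds: 0.85 ÷ 0.15 = 17/3.
Likelihood ratio per discordant feature = 0.6.
Target posterior odds = 0.005/0.995 = 1/199.
Need (17/3) × 0.6ⁿ ≤ 1/199, i.e. 0.6ⁿ ≤ 3/3383.
0.6¹³ ≈0.00130607 is still above 3/3383 but 0.6¹⁴ ≈0.000783642 is at or below it, so n = 14.

14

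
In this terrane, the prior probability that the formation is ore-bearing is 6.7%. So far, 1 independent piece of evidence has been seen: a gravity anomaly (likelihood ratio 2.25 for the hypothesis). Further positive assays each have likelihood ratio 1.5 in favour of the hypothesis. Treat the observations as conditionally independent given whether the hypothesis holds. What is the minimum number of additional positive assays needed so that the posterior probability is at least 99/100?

Prior odds = 0.067/0.933 = 67/933.
Bayes factor of the evidence already in hand = 2.25.
Odds after that evidence = (67/933) × 2.25 = 201/1244.
Target odds = 0.99/0.01 = 99.
Need 1.5ⁿ ≥ 99 ÷ (201/1244) = 41052/67.
1.5¹⁵ = 14348907/32768 falls short of 41052/67 but 1.5¹⁶ = 43046721/65536 reaches it, so n = 16.

16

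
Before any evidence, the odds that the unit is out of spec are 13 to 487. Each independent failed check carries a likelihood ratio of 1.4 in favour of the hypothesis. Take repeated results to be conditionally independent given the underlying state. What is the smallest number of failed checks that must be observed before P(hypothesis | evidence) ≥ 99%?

Prior odds = 13/487.
Likelihood ratio per failed check = 1.4.
Target posterior odds = 0.99/0.01 = 99.
Need (13/487) × 1.4ⁿ ≥ 99, i.e. 1.4ⁿ ≥ 48213/13.
1.4²⁴ ≈3214.2 falls short of 48213/13 but 1.4²⁵ ≈4499.88 reaches it, so n = 25.

25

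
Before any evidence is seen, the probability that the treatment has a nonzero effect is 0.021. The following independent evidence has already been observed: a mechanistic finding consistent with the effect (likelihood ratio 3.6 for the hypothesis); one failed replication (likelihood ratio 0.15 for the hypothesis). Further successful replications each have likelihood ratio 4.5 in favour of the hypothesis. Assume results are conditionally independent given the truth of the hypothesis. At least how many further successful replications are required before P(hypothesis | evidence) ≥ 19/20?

Prior odds = 0.021/0.979 = 21/979.
Combined Bayes factor of the evidence already in hand = 3.6 × 0.15 = 0.54.
Odds after that evidence = (21/979) × 0.54 = 567/48950.
Target odds = 0.95/0.05 = 19.
Need 4.5ⁿ ≥ 19 ÷ (567/48950) = 930050/567.
4.5⁴ = 410.0625 falls short of 930050/567 but 4.5⁵ = 1845.28125 reaches it, so n = 5.

5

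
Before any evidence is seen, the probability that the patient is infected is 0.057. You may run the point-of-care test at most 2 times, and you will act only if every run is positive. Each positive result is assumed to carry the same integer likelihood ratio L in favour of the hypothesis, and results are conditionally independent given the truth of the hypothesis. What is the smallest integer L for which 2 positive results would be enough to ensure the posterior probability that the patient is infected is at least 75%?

8

Prior odds = 0.057/0.943 = 57/943.
Target odds = 0.75/0.25 = 3.
Need L² ≥ 3 ÷ (57/943) = 943/19.
7² = 49 < 943/19 ≤ 64 = 8², so L = 8.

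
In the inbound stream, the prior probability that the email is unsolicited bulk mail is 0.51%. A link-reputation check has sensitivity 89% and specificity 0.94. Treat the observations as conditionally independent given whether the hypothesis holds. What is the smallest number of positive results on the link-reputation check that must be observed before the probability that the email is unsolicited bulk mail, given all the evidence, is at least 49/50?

Prior odds = 0.0051/0.9949 = 51/9949.
False-positive rate = 1 − 0.94 = 0.06; likelihood ratio of a positive = 0.89/0.06 = 89/6.
Target odds: 0.98 ÷ 0.02 = 49.
Require (89/6)ⁿ ≥ 49 ÷ (51/9949) = 487501/51.
(89/6)³ = 704969/216 falls short of 487501/51 but (89/6)⁴ = 62742241/1296 reaches it, so n = 4.

4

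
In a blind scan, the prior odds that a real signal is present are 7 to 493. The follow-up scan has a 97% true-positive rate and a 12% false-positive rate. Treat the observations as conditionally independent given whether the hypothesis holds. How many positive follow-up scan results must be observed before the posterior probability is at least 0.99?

Prior odds = 7/493.
Likelihood ratio of a positive result = 0.97/0.12 = 97/12.
Target odds: 0.99 ÷ 0.01 = 99.
Need (7/493) × (97/12)ⁿ ≥ 99, i.e. (97/12)ⁿ ≥ 48807/7.
(97/12)⁴ = 88529281/20736 falls short of 48807/7 but (97/12)⁵ ≈34510.6 reaches it, so n = 5.

5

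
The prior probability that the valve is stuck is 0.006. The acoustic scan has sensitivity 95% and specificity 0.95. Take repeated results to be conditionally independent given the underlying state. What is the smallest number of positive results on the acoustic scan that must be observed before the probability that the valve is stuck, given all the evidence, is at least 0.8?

3

Prior odds = 0.006/0.994 = 3/497.
False-positive rate = 1 − 0.95 = 0.05; likelihood ratio of a positive = 0.95/0.05 = 19.
Target posterior odds = 0.8/0.2 = 4.
Require 19ⁿ ≥ 4 ÷ (3/497) = 1988/3.
19² = 361 falls short of 1988/3 but 19³ = 6859 reaches it, so n = 3.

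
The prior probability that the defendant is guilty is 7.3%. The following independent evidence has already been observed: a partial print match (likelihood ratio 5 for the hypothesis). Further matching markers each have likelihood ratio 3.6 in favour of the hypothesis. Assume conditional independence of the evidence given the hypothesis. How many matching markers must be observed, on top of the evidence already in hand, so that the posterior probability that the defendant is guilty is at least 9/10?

Prior odds = 0.073/0.927 = 73/927.
Bayes factor of the evidence already in hand = 5.
Odds after that evidence = (73/927) × 5 = 365/927.
Target odds = 0.9/0.1 = 9.
Need 3.6ⁿ ≥ 9 ÷ (365/927) = 8343/365.
3.6² = 12.96 falls short of 8343/365 but 3.6³ = 46.656 reaches it, so n = 3.

3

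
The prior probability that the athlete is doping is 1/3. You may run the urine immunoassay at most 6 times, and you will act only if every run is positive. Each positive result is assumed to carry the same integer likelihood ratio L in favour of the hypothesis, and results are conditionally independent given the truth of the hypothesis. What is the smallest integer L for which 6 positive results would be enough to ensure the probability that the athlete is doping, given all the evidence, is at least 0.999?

4

Prior odds = (1/3)/(2/3) = 0.5.
Target odds = 0.999/0.001 = 999.
Need L⁶ ≥ 999 ÷ 0.5 = 1998.
3⁶ = 729 < 1998 ≤ 4096 = 4⁶, so L = 4.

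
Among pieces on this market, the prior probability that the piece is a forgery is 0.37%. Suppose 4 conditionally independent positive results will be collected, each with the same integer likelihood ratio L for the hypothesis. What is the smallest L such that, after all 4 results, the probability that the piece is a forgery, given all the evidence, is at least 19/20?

Prior odds = 0.0037/0.9963 = 37/9963.
Target odds = 0.95/0.05 = 19.
Need L⁴ ≥ 19 ÷ (37/9963) = 189297/37.
8⁴ = 4096 < 189297/37 ≤ 6561 = 9⁴, so L = 9.

9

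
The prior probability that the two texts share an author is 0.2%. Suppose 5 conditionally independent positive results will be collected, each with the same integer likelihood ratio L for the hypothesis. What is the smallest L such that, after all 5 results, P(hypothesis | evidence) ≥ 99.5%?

10

Prior odds = 0.002/0.998 = 1/499.
Target odds = 0.995/0.005 = 199.
Need L⁵ ≥ 199 ÷ (1/499) = 99301.
9⁵ = 59049 < 99301 ≤ 100000 = 10⁵, so L = 10.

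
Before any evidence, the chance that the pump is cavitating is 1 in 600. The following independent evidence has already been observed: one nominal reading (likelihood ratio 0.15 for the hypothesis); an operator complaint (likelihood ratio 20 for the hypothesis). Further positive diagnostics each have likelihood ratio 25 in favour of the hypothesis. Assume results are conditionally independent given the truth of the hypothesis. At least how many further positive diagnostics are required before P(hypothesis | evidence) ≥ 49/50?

Prior odds = (1/600)/(599/600) = 1/599.
Combined Bayes factor of the evidence already in hand = 0.15 × 20 = 3.
Odds after that evidence = (1/599) × 3 = 3/599.
Target odds = 0.98/0.02 = 49.
Need 25ⁿ ≥ 49 ÷ (3/599) = 29351/3.
25² = 625 falls short of 29351/3 but 25³ = 15625 reaches it, so n = 3.

3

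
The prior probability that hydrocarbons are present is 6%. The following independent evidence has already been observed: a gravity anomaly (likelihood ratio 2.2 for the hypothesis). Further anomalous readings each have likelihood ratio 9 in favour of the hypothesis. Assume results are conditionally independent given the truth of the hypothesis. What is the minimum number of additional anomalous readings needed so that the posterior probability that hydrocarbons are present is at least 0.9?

2

Prior odds = 0.06/0.94 = 3/47.
Bayes factor of the evidence already in hand = 2.2.
Odds after that evidence = (3/47) × 2.2 = 33/235.
Target odds = 0.9/0.1 = 9.
Need 9ⁿ ≥ 9 ÷ (33/235) = 705/11.
9¹ = 9 falls short of 705/11 but 9² = 81 reaches it, so n = 2.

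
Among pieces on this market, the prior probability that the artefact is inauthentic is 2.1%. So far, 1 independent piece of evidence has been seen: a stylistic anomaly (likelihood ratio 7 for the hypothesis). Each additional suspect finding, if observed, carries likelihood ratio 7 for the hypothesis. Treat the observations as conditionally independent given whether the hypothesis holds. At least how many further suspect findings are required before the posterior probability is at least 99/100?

Prior odds = 0.021/0.979 = 21/979.
Bayes factor of the evidence already in hand = 7.
Odds after that evidence = (21/979) × 7 = 147/979.
Target odds = 0.99/0.01 = 99.
Need 7ⁿ ≥ 99 ÷ (147/979) = 32307/49.
7³ = 343 falls short of 32307/49 but 7⁴ = 2401 reaches it, so n = 4.

4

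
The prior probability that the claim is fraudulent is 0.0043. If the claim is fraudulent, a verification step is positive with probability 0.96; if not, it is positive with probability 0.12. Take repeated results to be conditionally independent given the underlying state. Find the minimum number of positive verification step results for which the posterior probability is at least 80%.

4

Prior odds = 0.0043/0.9957 = 43/9957.
Likelihood ratio of a positive = 0.96/0.12 = 8.
Target odds: 0.8 ÷ 0.2 = 4.
Require 8ⁿ ≥ 4 ÷ (43/9957) = 39828/43.
8³ = 512 falls short of 39828/43 but 8⁴ = 4096 reaches it, so n = 4.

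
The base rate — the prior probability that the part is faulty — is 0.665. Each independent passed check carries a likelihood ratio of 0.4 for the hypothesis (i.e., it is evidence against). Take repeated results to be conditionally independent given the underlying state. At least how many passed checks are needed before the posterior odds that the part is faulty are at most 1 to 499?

8

Prior odds = 0.665/0.335 = 133/67.
Likelihood ratio per passed check = 0.4.
Target odds = 1/499.
Need (133/67) × 0.4ⁿ ≤ 1/499, i.e. 0.4ⁿ ≤ 67/66367.
0.4⁷ = 128/78125 is still above 67/66367 but 0.4⁸ = 256/390625 is at or below it, so n = 8.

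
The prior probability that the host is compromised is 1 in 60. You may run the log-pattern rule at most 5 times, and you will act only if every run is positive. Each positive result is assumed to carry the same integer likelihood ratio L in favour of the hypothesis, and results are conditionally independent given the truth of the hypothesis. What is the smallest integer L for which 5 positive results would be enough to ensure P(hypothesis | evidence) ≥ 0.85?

4

Prior odds = (1/60)/(59/60) = 1/59.
Target odds = 0.85/0.15 = 17/3.
Need L⁵ ≥ 17/3 ÷ (1/59) = 1003/3.
3⁵ = 243 < 1003/3 ≤ 1024 = 4⁵, so L = 4.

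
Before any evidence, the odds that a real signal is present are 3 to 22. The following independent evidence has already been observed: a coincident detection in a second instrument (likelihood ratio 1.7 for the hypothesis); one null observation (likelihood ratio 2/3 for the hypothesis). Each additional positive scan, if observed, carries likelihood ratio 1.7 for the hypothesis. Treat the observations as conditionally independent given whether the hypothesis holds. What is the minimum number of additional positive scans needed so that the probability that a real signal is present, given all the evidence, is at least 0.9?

Prior odds = 3/22.
Combined Bayes factor of the evidence already in hand = 1.7 × (2/3) = 17/15.
Odds after that evidence = (3/22) × 17/15 = 17/110.
Target odds = 0.9/0.1 = 9.
Need 1.7ⁿ ≥ 9 ÷ (17/110) = 990/17.
1.7⁷ = 410338673/10000000 falls short of 990/17 but 1.7⁸ ≈69.7576 reaches it, so n = 8.

8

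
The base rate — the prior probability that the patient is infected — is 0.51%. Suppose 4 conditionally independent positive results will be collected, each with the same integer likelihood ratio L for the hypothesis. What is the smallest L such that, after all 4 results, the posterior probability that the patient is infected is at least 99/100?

12

Prior odds = 0.0051/0.9949 = 51/9949.
Target odds = 0.99/0.01 = 99.
Need L⁴ ≥ 99 ÷ (51/9949) = 328317/17.
11⁴ = 14641 < 328317/17 ≤ 20736 = 12⁴, so L = 12.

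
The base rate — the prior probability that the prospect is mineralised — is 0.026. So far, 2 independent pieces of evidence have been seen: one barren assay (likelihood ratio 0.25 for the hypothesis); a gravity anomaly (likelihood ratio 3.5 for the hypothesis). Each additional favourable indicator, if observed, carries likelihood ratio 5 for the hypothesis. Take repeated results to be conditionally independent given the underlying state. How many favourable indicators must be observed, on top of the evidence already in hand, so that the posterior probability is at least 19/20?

5

Prior odds = 0.026/0.974 = 13/487.
Combined Bayes factor of the evidence already in hand = 0.25 × 3.5 = 0.875.
Odds after that evidence = (13/487) × 0.875 = 91/3896.
Target odds = 0.95/0.05 = 19.
Need 5ⁿ ≥ 19 ÷ (91/3896) = 74024/91.
5⁴ = 625 falls short of 74024/91 but 5⁵ = 3125 reaches it, so n = 5.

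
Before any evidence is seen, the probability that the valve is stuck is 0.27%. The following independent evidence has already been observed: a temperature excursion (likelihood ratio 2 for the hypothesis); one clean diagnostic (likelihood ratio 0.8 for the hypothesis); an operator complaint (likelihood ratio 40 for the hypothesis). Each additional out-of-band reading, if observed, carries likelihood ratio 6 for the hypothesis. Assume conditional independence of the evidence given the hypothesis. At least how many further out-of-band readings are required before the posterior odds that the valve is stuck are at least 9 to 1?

Prior odds = 0.0027/0.9973 = 27/9973.
Combined Bayes factor of the evidence already in hand = 2 × 0.8 × 40 = 64.
Odds after that evidence = (27/9973) × 64 = 1728/9973.
Target odds = 9.
Need 6ⁿ ≥ 9 ÷ (1728/9973) = 9973/192.
6² = 36 falls short of 9973/192 but 6³ = 216 reaches it, so n = 3.

3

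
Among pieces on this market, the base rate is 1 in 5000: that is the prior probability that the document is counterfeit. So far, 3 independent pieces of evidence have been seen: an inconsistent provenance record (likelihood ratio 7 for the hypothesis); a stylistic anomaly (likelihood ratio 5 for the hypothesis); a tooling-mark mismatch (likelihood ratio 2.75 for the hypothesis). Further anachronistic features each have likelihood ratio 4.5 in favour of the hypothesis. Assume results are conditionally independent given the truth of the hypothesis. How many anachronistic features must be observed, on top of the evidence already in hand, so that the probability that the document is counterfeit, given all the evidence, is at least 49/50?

6

Prior odds = 0.0002/0.9998 = 1/4999.
Combined Bayes factor of the evidence already in hand = 7 × 5 × 2.75 = 96.25.
Odds after that evidence = (1/4999) × 96.25 = 385/19996.
Target odds = 0.98/0.02 = 49.
Need 4.5ⁿ ≥ 49 ÷ (385/19996) = 139972/55.
4.5⁵ = 1845.28125 falls short of 139972/55 but 4.5⁶ = 8303.765625 reaches it, so n = 6.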